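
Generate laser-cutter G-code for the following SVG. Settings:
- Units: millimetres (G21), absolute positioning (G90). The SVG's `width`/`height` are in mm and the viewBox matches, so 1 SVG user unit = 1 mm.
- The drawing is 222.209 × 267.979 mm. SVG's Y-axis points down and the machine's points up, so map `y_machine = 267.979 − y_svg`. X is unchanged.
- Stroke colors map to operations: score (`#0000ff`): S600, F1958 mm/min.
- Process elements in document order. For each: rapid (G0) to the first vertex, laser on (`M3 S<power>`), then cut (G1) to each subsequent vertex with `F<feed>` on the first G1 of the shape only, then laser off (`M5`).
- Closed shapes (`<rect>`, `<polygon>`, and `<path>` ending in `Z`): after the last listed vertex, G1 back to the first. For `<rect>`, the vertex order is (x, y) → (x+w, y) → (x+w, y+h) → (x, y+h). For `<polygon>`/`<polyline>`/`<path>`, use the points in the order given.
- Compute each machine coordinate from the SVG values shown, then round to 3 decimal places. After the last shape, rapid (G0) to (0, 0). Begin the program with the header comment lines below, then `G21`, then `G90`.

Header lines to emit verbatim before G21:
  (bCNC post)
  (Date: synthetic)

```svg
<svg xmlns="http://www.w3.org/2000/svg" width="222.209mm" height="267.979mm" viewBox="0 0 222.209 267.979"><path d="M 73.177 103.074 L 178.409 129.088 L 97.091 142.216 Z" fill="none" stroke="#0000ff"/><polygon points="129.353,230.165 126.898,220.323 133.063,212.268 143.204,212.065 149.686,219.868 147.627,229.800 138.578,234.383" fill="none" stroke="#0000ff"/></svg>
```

Since the viewBox matches the mm dimensions, user units are millimetres directly. The only transform is the Y-flip y_m = 267.979 − y_svg.

Shape 1 is a closed polygon drawn with `<path>`. Its stroke #0000ff means score at S600, F1958. After flipping Y the toolpath is (73.177,164.905) → (178.409,138.891) → (97.091,125.763) → (73.177,164.905), returning to the start.

Shape 2 is a regular polygon drawn with `<polygon>`. Its stroke #0000ff means score at S600, F1958. After flipping Y the toolpath is (129.353,37.814) → (126.898,47.656) → (133.063,55.711) → (143.204,55.914) → (149.686,48.111) → (147.627,38.179) → (138.578,33.596) → (129.353,37.814), returning to the start.

(bCNC post)
(Date: synthetic)
G21
G90
G0 X73.177 Y164.905
M3 S600
G1 X178.409 Y138.891 F1958
G1 X97.091 Y125.763
G1 X73.177 Y164.905
M5
G0 X129.353 Y37.814
M3 S600
G1 X126.898 Y47.656 F1958
G1 X133.063 Y55.711
G1 X143.204 Y55.914
G1 X149.686 Y48.111
G1 X147.627 Y38.179
G1 X138.578 Y33.596
G1 X129.353 Y37.814
M5
G0 X0.000 Y0.000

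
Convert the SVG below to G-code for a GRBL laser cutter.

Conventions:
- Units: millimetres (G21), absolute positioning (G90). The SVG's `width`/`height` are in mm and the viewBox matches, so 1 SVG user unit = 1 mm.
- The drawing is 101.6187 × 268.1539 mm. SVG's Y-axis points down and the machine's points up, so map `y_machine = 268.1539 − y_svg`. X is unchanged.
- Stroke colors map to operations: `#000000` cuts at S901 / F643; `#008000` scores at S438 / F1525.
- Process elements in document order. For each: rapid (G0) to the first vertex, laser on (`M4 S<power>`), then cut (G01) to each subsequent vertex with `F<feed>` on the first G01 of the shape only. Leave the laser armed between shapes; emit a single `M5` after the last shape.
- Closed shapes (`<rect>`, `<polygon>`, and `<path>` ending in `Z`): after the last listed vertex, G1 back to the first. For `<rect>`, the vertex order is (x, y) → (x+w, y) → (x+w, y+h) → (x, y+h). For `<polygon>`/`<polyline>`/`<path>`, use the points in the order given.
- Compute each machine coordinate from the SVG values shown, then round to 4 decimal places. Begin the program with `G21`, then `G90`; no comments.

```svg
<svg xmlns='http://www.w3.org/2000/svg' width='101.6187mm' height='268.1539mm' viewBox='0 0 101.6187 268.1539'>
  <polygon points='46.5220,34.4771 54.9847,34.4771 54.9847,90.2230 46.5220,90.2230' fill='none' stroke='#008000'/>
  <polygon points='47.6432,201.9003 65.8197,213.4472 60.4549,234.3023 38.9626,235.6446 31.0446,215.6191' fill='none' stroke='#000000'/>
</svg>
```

G21
G90
G0 X46.5220 Y233.6768
M4 S438
G01 X54.9847 Y233.6768 F1525
G01 X54.9847 Y177.9309
G01 X46.5220 Y177.9309
G01 X46.5220 Y233.6768
G0 X47.6432 Y66.2536
M4 S901
G01 X65.8197 Y54.7067 F643
G01 X60.4549 Y33.8516
G01 X38.9626 Y32.5093
G01 X31.0446 Y52.5348
G01 X47.6432 Y66.2536
M5

Since the viewBox matches the mm dimensions, user units are millimetres directly. The only transform is the Y-flip y_m = 268.1539 − y_svg.

Shape 1 is a rectangle drawn with `<polygon>`. Its stroke #008000 means score at S438, F1525. After flipping Y the toolpath is (46.5220,233.6768) → (54.9847,233.6768) → (54.9847,177.9309) → (46.5220,177.9309) → (46.5220,233.6768), returning to the start.

Shape 2 is a regular polygon drawn with `<polygon>`. Its stroke #000000 means cut at S901, F643. After flipping Y the toolpath is (47.6432,66.2536) → (65.8197,54.7067) → (60.4549,33.8516) → (38.9626,32.5093) → (31.0446,52.5348) → (47.6432,66.2536), returning to the start.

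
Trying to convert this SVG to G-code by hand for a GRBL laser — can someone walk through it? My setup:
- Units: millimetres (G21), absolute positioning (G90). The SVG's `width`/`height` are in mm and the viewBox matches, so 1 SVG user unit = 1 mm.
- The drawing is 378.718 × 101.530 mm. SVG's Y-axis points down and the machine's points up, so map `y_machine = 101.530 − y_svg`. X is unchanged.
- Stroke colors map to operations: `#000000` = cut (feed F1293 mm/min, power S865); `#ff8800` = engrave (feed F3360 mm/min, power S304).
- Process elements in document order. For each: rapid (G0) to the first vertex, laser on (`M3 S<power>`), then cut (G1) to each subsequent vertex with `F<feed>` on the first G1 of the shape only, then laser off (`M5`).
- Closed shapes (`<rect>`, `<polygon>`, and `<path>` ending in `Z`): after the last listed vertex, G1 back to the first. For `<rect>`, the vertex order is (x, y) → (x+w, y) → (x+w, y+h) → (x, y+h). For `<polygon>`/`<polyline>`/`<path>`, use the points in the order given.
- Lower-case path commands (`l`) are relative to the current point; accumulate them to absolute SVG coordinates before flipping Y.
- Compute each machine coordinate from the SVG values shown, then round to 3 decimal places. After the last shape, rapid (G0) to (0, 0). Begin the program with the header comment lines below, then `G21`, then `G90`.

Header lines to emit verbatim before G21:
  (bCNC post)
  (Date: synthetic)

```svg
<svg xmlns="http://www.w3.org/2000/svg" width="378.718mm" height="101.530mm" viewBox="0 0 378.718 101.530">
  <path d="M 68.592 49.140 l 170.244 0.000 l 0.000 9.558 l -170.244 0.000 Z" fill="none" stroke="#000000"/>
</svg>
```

viewBox `0 0 378.718 101.530` with mm width/height → 1 unit = 1 mm. Flip: y_m = 101.530 − y_svg.

**Shape 1** — `<path>` rectangle, stroke `#000000` → cut (S865, F1293). Machine vertices: (68.592,52.390) → (238.836,52.390) → (238.836,42.832) → (68.592,42.832) → (68.592,52.390). Closed: final G1 returns to the first vertex.

(bCNC post)
(Date: synthetic)
G21
G90
G0 X68.592 Y52.390
M3 S865
G1 X238.836 Y52.390 F1293
G1 X238.836 Y42.832
G1 X68.592 Y42.832
G1 X68.592 Y52.390
M5
G0 X0.000 Y0.000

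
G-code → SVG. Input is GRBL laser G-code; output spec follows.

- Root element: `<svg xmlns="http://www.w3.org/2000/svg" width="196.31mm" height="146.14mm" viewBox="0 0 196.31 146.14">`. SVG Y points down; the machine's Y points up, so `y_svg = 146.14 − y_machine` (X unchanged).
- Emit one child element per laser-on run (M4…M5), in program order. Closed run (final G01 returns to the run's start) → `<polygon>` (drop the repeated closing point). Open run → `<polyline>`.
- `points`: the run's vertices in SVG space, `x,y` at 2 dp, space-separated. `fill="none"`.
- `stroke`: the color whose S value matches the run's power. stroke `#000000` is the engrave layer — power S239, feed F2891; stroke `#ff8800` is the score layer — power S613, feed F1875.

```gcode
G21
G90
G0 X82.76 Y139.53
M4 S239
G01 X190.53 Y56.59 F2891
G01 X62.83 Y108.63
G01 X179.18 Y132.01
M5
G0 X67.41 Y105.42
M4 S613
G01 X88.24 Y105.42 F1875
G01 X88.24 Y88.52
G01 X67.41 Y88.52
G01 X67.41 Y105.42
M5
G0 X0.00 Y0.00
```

<svg xmlns="http://www.w3.org/2000/svg" width="196.31mm" height="146.14mm" viewBox="0 0 196.31 146.14">
  <polyline points="82.76,6.61 190.53,89.55 62.83,37.51 179.18,14.13" fill="none" stroke="#000000"/>
  <polygon points="67.41,40.72 88.24,40.72 88.24,57.62 67.41,57.62" fill="none" stroke="#ff8800"/>
</svg>

Each laser-on run becomes one SVG element. Flip Y back into SVG space with y_svg = 146.14 − y_machine.

Run 1: S239 ⇒ engrave layer `#000000`. The run is open, so emit a `<polyline>` with points (Y-flipped): 82.76,6.61 190.53,89.55 62.83,37.51 179.18,14.13.

Run 2: the run's S613 means `#ff8800` (score). The run returns to its start, so emit a `<polygon>` with points (Y-flipped): 67.41,40.72 88.24,40.72 88.24,57.62 67.41,57.62.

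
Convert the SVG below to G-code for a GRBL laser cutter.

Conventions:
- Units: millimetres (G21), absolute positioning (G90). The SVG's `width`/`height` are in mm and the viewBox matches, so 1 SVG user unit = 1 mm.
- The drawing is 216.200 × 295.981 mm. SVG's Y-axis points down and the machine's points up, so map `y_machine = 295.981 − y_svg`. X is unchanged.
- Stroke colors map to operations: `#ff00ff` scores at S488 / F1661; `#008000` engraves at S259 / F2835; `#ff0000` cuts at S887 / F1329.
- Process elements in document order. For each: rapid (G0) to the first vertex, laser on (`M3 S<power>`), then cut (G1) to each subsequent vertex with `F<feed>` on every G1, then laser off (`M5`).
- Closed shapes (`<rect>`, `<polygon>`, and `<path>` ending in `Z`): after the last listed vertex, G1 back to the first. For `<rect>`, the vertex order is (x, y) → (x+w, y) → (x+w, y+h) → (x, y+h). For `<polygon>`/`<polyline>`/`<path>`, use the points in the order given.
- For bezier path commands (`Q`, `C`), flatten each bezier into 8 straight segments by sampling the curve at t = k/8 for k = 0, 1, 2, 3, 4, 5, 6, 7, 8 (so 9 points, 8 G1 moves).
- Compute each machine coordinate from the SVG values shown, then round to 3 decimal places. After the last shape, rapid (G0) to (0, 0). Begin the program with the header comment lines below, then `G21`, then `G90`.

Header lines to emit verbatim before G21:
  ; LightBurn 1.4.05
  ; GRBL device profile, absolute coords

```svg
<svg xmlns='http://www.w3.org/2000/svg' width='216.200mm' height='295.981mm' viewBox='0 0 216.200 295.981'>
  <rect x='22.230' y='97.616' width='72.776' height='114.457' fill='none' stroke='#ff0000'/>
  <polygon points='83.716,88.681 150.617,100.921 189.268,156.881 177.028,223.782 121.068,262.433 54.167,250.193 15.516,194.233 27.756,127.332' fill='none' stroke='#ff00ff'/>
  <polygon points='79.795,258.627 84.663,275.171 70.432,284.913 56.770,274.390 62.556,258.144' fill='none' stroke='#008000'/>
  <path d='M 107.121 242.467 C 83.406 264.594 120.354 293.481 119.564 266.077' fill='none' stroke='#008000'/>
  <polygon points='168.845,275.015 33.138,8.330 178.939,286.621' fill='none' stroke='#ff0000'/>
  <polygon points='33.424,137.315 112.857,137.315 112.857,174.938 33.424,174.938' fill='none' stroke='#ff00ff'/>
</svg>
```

viewBox `0 0 216.200 295.981` with mm width/height → 1 unit = 1 mm. Flip: y_m = 295.981 − y_svg.

**Shape 1** — `<rect>` rectangle, stroke `#ff0000` → cut (S887, F1329). Machine vertices: (22.230,198.365) → (95.006,198.365) → (95.006,83.908) → (22.230,83.908) → (22.230,198.365). Closed: final G1 returns to the first vertex.

**Shape 2** — `<polygon>` regular polygon, stroke `#ff00ff` → score (S488, F1661). Machine vertices: (83.716,207.300) → (150.617,195.060) → (189.268,139.100) → (177.028,72.199) → (121.068,33.548) → (54.167,45.788) → (15.516,101.748) → (27.756,168.649) → (83.716,207.300). Closed: final G1 returns to the first vertex.

**Shape 3** — `<polygon>` regular polygon, stroke `#008000` → engrave (S259, F2835). Machine vertices: (79.795,37.354) → (84.663,20.810) → (70.432,11.068) → (56.770,21.591) → (62.556,37.837) → (79.795,37.354). Closed: final G1 returns to the first vertex.

**Shape 4** — `<path>` cubic bezier, stroke `#008000` → engrave (S259, F2835). Control points (SVG): P0=(107.121,242.467), P1=(83.406,264.594), P2=(120.354,293.481), P3=(119.564,266.077); sampled at t=k/8. Machine vertices: (107.121,53.514) → (100.879,45.023) → (99.172,36.636) → (100.845,29.094) → (104.746,23.135) → (109.721,19.497) → (114.618,18.920) → (118.283,22.143) → (119.564,29.904). Open path.

**Shape 5** — `<polygon>` closed polygon, stroke `#ff0000` → cut (S887, F1329). Machine vertices: (168.845,20.966) → (33.138,287.651) → (178.939,9.360) → (168.845,20.966). Closed: final G1 returns to the first vertex.

**Shape 6** — `<polygon>` rectangle, stroke `#ff00ff` → score (S488, F1661). Machine vertices: (33.424,158.666) → (112.857,158.666) → (112.857,121.043) → (33.424,121.043) → (33.424,158.666). Closed: final G1 returns to the first vertex.

; LightBurn 1.4.05
; GRBL device profile, absolute coords
G21
G90
G0 X22.230 Y198.365
M3 S887
G1 X95.006 Y198.365 F1329
G1 X95.006 Y83.908 F1329
G1 X22.230 Y83.908 F1329
G1 X22.230 Y198.365 F1329
M5
G0 X83.716 Y207.300
M3 S488
G1 X150.617 Y195.060 F1661
G1 X189.268 Y139.100 F1661
G1 X177.028 Y72.199 F1661
G1 X121.068 Y33.548 F1661
G1 X54.167 Y45.788 F1661
G1 X15.516 Y101.748 F1661
G1 X27.756 Y168.649 F1661
G1 X83.716 Y207.300 F1661
M5
G0 X79.795 Y37.354
M3 S259
G1 X84.663 Y20.810 F2835
G1 X70.432 Y11.068 F2835
G1 X56.770 Y21.591 F2835
G1 X62.556 Y37.837 F2835
G1 X79.795 Y37.354 F2835
M5
G0 X107.121 Y53.514
M3 S259
G1 X100.879 Y45.023 F2835
G1 X99.172 Y36.636 F2835
G1 X100.845 Y29.094 F2835
G1 X104.746 Y23.135 F2835
G1 X109.721 Y19.497 F2835
G1 X114.618 Y18.920 F2835
G1 X118.283 Y22.143 F2835
G1 X119.564 Y29.904 F2835
M5
G0 X168.845 Y20.966
M3 S887
G1 X33.138 Y287.651 F1329
G1 X178.939 Y9.360 F1329
G1 X168.845 Y20.966 F1329
M5
G0 X33.424 Y158.666
M3 S488
G1 X112.857 Y158.666 F1661
G1 X112.857 Y121.043 F1661
G1 X33.424 Y121.043 F1661
G1 X33.424 Y158.666 F1661
M5
G0 X0.000 Y0.000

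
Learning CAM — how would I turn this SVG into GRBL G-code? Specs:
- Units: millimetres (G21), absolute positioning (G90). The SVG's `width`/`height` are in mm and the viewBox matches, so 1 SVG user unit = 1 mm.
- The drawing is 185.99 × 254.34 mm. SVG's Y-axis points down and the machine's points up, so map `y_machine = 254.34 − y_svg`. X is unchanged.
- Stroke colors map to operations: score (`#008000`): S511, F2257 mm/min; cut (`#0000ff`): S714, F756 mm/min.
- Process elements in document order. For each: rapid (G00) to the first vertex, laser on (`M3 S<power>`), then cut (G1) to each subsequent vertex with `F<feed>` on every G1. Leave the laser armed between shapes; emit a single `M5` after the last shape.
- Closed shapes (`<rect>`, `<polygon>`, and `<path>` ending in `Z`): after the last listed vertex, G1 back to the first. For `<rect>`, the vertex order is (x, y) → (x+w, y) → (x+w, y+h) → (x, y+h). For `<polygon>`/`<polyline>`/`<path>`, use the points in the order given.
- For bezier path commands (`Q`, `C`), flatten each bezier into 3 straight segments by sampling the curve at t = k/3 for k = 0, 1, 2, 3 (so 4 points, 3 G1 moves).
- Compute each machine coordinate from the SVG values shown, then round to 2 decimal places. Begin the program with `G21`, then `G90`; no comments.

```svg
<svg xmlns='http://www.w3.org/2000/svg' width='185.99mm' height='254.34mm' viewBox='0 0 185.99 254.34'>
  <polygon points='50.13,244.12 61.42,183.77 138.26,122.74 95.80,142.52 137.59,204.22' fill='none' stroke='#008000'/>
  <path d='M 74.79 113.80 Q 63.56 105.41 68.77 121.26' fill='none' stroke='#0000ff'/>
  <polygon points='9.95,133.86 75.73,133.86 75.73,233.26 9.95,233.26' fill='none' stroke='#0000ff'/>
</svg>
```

G21
G90
G00 X50.13 Y10.22
M3 S511
G1 X61.42 Y70.57 F2257
G1 X138.26 Y131.60 F2257
G1 X95.80 Y111.82 F2257
G1 X137.59 Y50.12 F2257
G1 X50.13 Y10.22 F2257
G00 X74.79 Y140.54
M3 S714
G1 X69.13 Y143.44 F756
G1 X67.12 Y140.95 F756
G1 X68.77 Y133.08 F756
G00 X9.95 Y120.48
M3 S714
G1 X75.73 Y120.48 F756
G1 X75.73 Y21.08 F756
G1 X9.95 Y21.08 F756
G1 X9.95 Y120.48 F756
M5

Since the viewBox matches the mm dimensions, user units are millimetres directly. The only transform is the Y-flip y_m = 254.34 − y_svg.

Shape 1 is a closed polygon drawn with `<polygon>`. Its stroke #008000 means score at S511, F2257. After flipping Y the toolpath is (50.13,10.22) → (61.42,70.57) → (138.26,131.60) → (95.80,111.82) → (137.59,50.12) → (50.13,10.22), returning to the start.

Shape 2 is a quadratic bezier drawn with `<path>`. Its stroke #0000ff means cut at S714, F756. After flipping Y the toolpath is (74.79,140.54) → (69.13,143.44) → (67.12,140.95) → (68.77,133.08).

Shape 3 is a rectangle drawn with `<polygon>`. Its stroke #0000ff means cut at S714, F756. After flipping Y the toolpath is (9.95,120.48) → (75.73,120.48) → (75.73,21.08) → (9.95,21.08) → (9.95,120.48), returning to the start.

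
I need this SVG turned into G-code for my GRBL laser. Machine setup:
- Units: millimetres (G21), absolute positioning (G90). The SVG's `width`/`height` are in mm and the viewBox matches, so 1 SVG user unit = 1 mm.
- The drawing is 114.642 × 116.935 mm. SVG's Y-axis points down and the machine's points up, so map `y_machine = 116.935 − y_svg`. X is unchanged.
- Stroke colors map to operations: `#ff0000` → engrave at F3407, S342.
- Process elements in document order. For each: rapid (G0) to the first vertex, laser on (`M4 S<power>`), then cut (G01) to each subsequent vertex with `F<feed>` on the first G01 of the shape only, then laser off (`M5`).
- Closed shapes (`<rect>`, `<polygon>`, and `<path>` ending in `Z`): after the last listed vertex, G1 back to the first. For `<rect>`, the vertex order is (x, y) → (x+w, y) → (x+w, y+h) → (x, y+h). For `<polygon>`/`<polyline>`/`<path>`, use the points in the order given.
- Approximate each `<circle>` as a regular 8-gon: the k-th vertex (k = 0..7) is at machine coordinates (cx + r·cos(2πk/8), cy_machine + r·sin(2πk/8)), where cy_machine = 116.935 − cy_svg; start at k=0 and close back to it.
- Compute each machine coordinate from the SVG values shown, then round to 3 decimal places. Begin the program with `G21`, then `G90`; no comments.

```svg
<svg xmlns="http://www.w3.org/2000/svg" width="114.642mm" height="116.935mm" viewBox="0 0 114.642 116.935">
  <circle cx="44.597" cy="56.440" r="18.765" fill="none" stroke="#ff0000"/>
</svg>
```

1 u = 1 mm; y_m = 116.935 − y.

[1] `<circle>` circle, #ff0000→engrave S342 F3407: (63.362,60.495) → (57.866,73.764) → (44.597,79.260) → (31.328,73.764) → (25.832,60.495) → (31.328,47.226) → (44.597,41.730) → (57.866,47.226) → (63.362,60.495) (closed)

G21
G90
G0 X63.362 Y60.495
M4 S342
G01 X57.866 Y73.764 F3407
G01 X44.597 Y79.260
G01 X31.328 Y73.764
G01 X25.832 Y60.495
G01 X31.328 Y47.226
G01 X44.597 Y41.730
G01 X57.866 Y47.226
G01 X63.362 Y60.495
M5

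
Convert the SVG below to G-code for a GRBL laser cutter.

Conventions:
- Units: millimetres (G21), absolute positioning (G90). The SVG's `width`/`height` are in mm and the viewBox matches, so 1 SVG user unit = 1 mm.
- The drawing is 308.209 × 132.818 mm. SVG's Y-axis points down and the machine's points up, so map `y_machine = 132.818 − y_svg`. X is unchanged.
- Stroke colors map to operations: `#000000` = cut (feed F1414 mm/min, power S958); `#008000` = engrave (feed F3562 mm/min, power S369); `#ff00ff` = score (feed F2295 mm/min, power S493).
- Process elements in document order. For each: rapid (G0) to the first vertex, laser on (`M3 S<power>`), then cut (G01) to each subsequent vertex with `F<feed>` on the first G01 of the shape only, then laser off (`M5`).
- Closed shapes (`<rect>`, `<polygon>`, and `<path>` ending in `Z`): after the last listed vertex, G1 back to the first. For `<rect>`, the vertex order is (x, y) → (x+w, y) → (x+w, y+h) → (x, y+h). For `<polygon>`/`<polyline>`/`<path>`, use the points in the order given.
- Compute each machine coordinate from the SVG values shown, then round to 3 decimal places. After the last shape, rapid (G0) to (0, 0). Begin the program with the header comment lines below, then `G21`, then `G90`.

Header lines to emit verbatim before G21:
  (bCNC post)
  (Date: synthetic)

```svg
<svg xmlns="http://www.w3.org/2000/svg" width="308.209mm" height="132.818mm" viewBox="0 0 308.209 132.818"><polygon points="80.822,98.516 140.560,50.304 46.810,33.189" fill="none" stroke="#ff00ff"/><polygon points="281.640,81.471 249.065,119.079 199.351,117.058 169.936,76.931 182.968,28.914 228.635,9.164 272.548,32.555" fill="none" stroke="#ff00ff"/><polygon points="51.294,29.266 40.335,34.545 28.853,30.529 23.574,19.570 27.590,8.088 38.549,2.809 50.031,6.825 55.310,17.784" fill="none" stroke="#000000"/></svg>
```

viewBox `0 0 308.209 132.818` with mm width/height → 1 unit = 1 mm. Flip: y_m = 132.818 − y_svg.

**Shape 1** — `<polygon>` closed polygon, stroke `#ff00ff` → score (S493, F2295). Machine vertices: (80.822,34.302) → (140.560,82.514) → (46.810,99.629) → (80.822,34.302). Closed: final G1 returns to the first vertex.

**Shape 2** — `<polygon>` regular polygon, stroke `#ff00ff` → score (S493, F2295). Machine vertices: (281.640,51.347) → (249.065,13.739) → (199.351,15.760) → (169.936,55.887) → (182.968,103.904) → (228.635,123.654) → (272.548,100.263) → (281.640,51.347). Closed: final G1 returns to the first vertex.

**Shape 3** — `<polygon>` regular polygon, stroke `#000000` → cut (S958, F1414). Machine vertices: (51.294,103.552) → (40.335,98.273) → (28.853,102.289) → (23.574,113.248) → (27.590,124.730) → (38.549,130.009) → (50.031,125.993) → (55.310,115.034) → (51.294,103.552). Closed: final G1 returns to the first vertex.

(bCNC post)
(Date: synthetic)
G21
G90
G0 X80.822 Y34.302
M3 S493
G01 X140.560 Y82.514 F2295
G01 X46.810 Y99.629
G01 X80.822 Y34.302
M5
G0 X281.640 Y51.347
M3 S493
G01 X249.065 Y13.739 F2295
G01 X199.351 Y15.760
G01 X169.936 Y55.887
G01 X182.968 Y103.904
G01 X228.635 Y123.654
G01 X272.548 Y100.263
G01 X281.640 Y51.347
M5
G0 X51.294 Y103.552
M3 S958
G01 X40.335 Y98.273 F1414
G01 X28.853 Y102.289
G01 X23.574 Y113.248
G01 X27.590 Y124.730
G01 X38.549 Y130.009
G01 X50.031 Y125.993
G01 X55.310 Y115.034
G01 X51.294 Y103.552
M5
G0 X0.000 Y0.000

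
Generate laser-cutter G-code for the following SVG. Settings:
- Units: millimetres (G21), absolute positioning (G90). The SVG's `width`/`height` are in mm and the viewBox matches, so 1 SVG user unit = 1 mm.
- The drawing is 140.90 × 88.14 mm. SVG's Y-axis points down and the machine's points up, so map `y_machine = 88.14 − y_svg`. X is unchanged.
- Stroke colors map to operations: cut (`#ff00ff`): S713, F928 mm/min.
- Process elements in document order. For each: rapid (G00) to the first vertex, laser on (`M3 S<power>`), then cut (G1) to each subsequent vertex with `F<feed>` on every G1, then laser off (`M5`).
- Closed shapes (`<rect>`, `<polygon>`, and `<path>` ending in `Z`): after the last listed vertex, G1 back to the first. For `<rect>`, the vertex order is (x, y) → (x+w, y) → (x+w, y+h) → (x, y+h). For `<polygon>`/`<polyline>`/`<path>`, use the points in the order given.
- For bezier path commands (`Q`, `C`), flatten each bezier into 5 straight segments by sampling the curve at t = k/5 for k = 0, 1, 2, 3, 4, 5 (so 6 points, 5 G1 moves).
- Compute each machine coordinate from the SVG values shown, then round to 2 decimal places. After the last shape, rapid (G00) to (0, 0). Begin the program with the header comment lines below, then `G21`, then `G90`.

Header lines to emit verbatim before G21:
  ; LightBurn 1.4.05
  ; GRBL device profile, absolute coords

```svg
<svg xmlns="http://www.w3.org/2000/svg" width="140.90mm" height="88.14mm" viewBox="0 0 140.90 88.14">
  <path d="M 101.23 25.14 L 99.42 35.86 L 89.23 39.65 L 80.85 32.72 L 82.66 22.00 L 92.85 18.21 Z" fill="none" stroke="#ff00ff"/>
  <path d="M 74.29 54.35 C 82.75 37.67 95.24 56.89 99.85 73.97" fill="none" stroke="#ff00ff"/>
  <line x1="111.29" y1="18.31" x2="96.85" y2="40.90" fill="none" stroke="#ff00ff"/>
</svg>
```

Since the viewBox matches the mm dimensions, user units are millimetres directly. The only transform is the Y-flip y_m = 88.14 − y_svg.

Shape 1 is a regular polygon drawn with `<path>`. Its stroke #ff00ff means cut at S713, F928. After flipping Y the toolpath is (101.23,63.00) → (99.42,52.28) → (89.23,48.49) → (80.85,55.42) → (82.66,66.14) → (92.85,69.93) → (101.23,63.00), returning to the start.

Shape 2 is a cubic bezier drawn with `<path>`. Its stroke #ff00ff means cut at S713, F928. After flipping Y the toolpath is (74.29,33.79) → (79.75,39.79) → (85.61,39.01) → (91.30,33.26) → (96.23,24.37) → (99.85,14.17).

Shape 3 is a line segment drawn with `<line>`. Its stroke #ff00ff means cut at S713, F928. After flipping Y the toolpath is (111.29,69.83) → (96.85,47.24).

; LightBurn 1.4.05
; GRBL device profile, absolute coords
G21
G90
G00 X101.23 Y63.00
M3 S713
G1 X99.42 Y52.28 F928
G1 X89.23 Y48.49 F928
G1 X80.85 Y55.42 F928
G1 X82.66 Y66.14 F928
G1 X92.85 Y69.93 F928
G1 X101.23 Y63.00 F928
M5
G00 X74.29 Y33.79
M3 S713
G1 X79.75 Y39.79 F928
G1 X85.61 Y39.01 F928
G1 X91.30 Y33.26 F928
G1 X96.23 Y24.37 F928
G1 X99.85 Y14.17 F928
M5
G00 X111.29 Y69.83
M3 S713
G1 X96.85 Y47.24 F928
M5
G00 X0.00 Y0.00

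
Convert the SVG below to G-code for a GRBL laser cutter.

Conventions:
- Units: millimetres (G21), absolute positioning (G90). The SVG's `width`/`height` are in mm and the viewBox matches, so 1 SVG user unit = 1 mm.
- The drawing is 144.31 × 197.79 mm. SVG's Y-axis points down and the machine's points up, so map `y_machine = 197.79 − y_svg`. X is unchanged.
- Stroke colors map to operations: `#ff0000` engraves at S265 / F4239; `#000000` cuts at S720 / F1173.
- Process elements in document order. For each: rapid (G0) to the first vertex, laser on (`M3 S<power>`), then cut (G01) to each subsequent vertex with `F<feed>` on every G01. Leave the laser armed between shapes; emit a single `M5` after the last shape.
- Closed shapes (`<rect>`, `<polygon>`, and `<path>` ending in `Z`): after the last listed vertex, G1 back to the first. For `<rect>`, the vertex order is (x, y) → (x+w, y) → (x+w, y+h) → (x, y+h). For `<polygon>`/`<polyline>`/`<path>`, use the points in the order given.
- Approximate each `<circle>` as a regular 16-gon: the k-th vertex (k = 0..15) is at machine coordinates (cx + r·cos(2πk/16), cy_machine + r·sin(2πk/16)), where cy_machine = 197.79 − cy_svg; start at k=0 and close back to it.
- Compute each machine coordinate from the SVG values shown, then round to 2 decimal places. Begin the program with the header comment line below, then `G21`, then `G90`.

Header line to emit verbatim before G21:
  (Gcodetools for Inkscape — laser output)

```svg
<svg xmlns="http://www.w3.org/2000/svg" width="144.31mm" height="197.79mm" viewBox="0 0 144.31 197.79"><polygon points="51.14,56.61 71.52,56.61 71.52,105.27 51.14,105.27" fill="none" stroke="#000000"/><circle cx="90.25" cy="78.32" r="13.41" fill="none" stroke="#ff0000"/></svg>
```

Since the viewBox matches the mm dimensions, user units are millimetres directly. The only transform is the Y-flip y_m = 197.79 − y_svg.

Shape 1 is a rectangle drawn with `<polygon>`. Its stroke #000000 means cut at S720, F1173. After flipping Y the toolpath is (51.14,141.18) → (71.52,141.18) → (71.52,92.52) → (51.14,92.52) → (51.14,141.18), returning to the start.

Shape 2 is a circle drawn with `<circle>`. Its stroke #ff0000 means engrave at S265, F4239. After flipping Y the toolpath is (103.66,119.47) → (102.64,124.60) → (99.73,128.95) → (95.38,131.86) → (90.25,132.88) → (85.12,131.86) → (80.77,128.95) → (77.86,124.60) → (76.84,119.47) → (77.86,114.34) → (80.77,109.99) → (85.12,107.08) → (90.25,106.06) → (95.38,107.08) → (99.73,109.99) → (102.64,114.34) → (103.66,119.47), returning to the start.

(Gcodetools for Inkscape — laser output)
G21
G90
G0 X51.14 Y141.18
M3 S720
G01 X71.52 Y141.18 F1173
G01 X71.52 Y92.52 F1173
G01 X51.14 Y92.52 F1173
G01 X51.14 Y141.18 F1173
G0 X103.66 Y119.47
M3 S265
G01 X102.64 Y124.60 F4239
G01 X99.73 Y128.95 F4239
G01 X95.38 Y131.86 F4239
G01 X90.25 Y132.88 F4239
G01 X85.12 Y131.86 F4239
G01 X80.77 Y128.95 F4239
G01 X77.86 Y124.60 F4239
G01 X76.84 Y119.47 F4239
G01 X77.86 Y114.34 F4239
G01 X80.77 Y109.99 F4239
G01 X85.12 Y107.08 F4239
G01 X90.25 Y106.06 F4239
G01 X95.38 Y107.08 F4239
G01 X99.73 Y109.99 F4239
G01 X102.64 Y114.34 F4239
G01 X103.66 Y119.47 F4239
M5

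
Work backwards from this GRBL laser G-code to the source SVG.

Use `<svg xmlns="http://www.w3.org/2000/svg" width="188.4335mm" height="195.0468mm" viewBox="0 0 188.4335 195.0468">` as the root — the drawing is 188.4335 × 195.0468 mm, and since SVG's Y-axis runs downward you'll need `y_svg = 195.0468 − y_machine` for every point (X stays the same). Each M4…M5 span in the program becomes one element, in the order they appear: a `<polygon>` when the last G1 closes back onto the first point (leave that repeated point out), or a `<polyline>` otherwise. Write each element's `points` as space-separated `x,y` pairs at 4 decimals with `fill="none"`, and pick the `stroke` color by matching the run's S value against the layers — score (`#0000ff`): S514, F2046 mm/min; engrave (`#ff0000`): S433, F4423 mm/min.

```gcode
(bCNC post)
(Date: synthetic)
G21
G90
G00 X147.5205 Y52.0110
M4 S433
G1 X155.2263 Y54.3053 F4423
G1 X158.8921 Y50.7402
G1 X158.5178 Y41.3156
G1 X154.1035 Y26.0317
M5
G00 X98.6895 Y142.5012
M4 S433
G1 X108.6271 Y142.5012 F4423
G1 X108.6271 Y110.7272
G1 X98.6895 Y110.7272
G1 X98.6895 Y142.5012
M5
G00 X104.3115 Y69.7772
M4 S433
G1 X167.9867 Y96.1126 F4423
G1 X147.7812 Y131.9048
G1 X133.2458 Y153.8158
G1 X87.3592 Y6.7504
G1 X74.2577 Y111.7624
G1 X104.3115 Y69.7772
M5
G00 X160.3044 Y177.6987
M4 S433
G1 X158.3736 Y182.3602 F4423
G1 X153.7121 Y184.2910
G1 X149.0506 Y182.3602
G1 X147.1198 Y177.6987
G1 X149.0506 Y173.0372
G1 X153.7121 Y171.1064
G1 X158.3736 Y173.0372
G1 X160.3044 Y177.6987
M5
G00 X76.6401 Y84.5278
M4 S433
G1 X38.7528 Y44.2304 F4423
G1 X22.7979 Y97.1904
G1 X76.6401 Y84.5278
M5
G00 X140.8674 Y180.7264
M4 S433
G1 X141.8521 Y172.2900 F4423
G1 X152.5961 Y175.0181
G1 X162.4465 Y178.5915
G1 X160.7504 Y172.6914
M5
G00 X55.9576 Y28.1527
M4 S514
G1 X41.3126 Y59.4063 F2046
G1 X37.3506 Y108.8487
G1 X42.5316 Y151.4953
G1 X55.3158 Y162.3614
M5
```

Each laser-on run becomes one SVG element. Flip Y back into SVG space with y_svg = 195.0468 − y_machine.

Run 1: power S433 maps to stroke `#ff0000` (engrave). The run is open, so emit a `<polyline>` with points (Y-flipped): 147.5205,143.0358 155.2263,140.7415 158.8921,144.3066 158.5178,153.7312 154.1035,169.0151.

Run 2: S433 ⇒ engrave layer `#ff0000`. The run returns to its start, so emit a `<polygon>` with points (Y-flipped): 98.6895,52.5456 108.6271,52.5456 108.6271,84.3196 98.6895,84.3196.

Run 3: power S433 maps to stroke `#ff0000` (engrave). The run returns to its start, so emit a `<polygon>` with points (Y-flipped): 104.3115,125.2696 167.9867,98.9342 147.7812,63.1420 133.2458,41.2310 87.3592,188.2964 74.2577,83.2844.

Run 4: the run's S433 means `#ff0000` (engrave). The run returns to its start, so emit a `<polygon>` with points (Y-flipped): 160.3044,17.3481 158.3736,12.6866 153.7121,10.7558 149.0506,12.6866 147.1198,17.3481 149.0506,22.0096 153.7121,23.9404 158.3736,22.0096.

Run 5: power S433 maps to stroke `#ff0000` (engrave). The run returns to its start, so emit a `<polygon>` with points (Y-flipped): 76.6401,110.5190 38.7528,150.8164 22.7979,97.8564.

Run 6: the run's S433 means `#ff0000` (engrave). The run is open, so emit a `<polyline>` with points (Y-flipped): 140.8674,14.3204 141.8521,22.7568 152.5961,20.0287 162.4465,16.4553 160.7504,22.3554.

Run 7: the run's S514 means `#0000ff` (score). The run is open, so emit a `<polyline>` with points (Y-flipped): 55.9576,166.8941 41.3126,135.6405 37.3506,86.1981 42.5316,43.5515 55.3158,32.6854.

<svg xmlns="http://www.w3.org/2000/svg" width="188.4335mm" height="195.0468mm" viewBox="0 0 188.4335 195.0468">
  <polyline points="147.5205,143.0358 155.2263,140.7415 158.8921,144.3066 158.5178,153.7312 154.1035,169.0151" fill="none" stroke="#ff0000"/>
  <polygon points="98.6895,52.5456 108.6271,52.5456 108.6271,84.3196 98.6895,84.3196" fill="none" stroke="#ff0000"/>
  <polygon points="104.3115,125.2696 167.9867,98.9342 147.7812,63.1420 133.2458,41.2310 87.3592,188.2964 74.2577,83.2844" fill="none" stroke="#ff0000"/>
  <polygon points="160.3044,17.3481 158.3736,12.6866 153.7121,10.7558 149.0506,12.6866 147.1198,17.3481 149.0506,22.0096 153.7121,23.9404 158.3736,22.0096" fill="none" stroke="#ff0000"/>
  <polygon points="76.6401,110.5190 38.7528,150.8164 22.7979,97.8564" fill="none" stroke="#ff0000"/>
  <polyline points="140.8674,14.3204 141.8521,22.7568 152.5961,20.0287 162.4465,16.4553 160.7504,22.3554" fill="none" stroke="#ff0000"/>
  <polyline points="55.9576,166.8941 41.3126,135.6405 37.3506,86.1981 42.5316,43.5515 55.3158,32.6854" fill="none" stroke="#0000ff"/>
</svg>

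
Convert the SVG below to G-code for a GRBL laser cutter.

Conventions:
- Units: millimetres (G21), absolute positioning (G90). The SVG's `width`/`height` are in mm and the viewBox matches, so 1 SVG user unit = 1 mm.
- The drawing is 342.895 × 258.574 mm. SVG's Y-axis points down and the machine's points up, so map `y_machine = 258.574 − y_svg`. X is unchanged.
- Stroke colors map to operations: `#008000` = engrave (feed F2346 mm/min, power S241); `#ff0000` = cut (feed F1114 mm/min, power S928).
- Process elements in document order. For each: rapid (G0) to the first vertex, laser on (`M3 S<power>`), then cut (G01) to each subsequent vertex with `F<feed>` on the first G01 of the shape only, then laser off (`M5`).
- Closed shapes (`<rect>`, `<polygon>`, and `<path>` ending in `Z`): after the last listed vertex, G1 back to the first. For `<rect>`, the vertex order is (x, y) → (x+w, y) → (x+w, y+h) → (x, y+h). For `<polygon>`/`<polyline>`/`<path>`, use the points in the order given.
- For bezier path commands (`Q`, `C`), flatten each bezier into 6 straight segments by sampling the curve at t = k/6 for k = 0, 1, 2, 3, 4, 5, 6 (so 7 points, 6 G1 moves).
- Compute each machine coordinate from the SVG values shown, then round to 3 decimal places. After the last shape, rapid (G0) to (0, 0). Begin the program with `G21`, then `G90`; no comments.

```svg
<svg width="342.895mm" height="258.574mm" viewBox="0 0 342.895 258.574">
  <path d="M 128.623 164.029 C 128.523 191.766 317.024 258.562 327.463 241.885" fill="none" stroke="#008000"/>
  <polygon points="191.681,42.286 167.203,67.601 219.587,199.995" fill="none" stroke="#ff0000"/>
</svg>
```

Since the viewBox matches the mm dimensions, user units are millimetres directly. The only transform is the Y-flip y_m = 258.574 − y_svg.

Shape 1 is a cubic bezier drawn with `<path>`. Its stroke #008000 means engrave at S241, F2346. After flipping Y the toolpath is (128.623,94.545) → (142.592,77.989) → (177.810,58.327) → (224.091,38.962) → (271.250,23.298) → (309.103,14.739) → (327.463,16.689).

Shape 2 is a closed polygon drawn with `<polygon>`. Its stroke #ff0000 means cut at S928, F1114. After flipping Y the toolpath is (191.681,216.288) → (167.203,190.973) → (219.587,58.579) → (191.681,216.288), returning to the start.

G21
G90
G0 X128.623 Y94.545
M3 S241
G01 X142.592 Y77.989 F2346
G01 X177.810 Y58.327
G01 X224.091 Y38.962
G01 X271.250 Y23.298
G01 X309.103 Y14.739
G01 X327.463 Y16.689
M5
G0 X191.681 Y216.288
M3 S928
G01 X167.203 Y190.973 F1114
G01 X219.587 Y58.579
G01 X191.681 Y216.288
M5
G0 X0.000 Y0.000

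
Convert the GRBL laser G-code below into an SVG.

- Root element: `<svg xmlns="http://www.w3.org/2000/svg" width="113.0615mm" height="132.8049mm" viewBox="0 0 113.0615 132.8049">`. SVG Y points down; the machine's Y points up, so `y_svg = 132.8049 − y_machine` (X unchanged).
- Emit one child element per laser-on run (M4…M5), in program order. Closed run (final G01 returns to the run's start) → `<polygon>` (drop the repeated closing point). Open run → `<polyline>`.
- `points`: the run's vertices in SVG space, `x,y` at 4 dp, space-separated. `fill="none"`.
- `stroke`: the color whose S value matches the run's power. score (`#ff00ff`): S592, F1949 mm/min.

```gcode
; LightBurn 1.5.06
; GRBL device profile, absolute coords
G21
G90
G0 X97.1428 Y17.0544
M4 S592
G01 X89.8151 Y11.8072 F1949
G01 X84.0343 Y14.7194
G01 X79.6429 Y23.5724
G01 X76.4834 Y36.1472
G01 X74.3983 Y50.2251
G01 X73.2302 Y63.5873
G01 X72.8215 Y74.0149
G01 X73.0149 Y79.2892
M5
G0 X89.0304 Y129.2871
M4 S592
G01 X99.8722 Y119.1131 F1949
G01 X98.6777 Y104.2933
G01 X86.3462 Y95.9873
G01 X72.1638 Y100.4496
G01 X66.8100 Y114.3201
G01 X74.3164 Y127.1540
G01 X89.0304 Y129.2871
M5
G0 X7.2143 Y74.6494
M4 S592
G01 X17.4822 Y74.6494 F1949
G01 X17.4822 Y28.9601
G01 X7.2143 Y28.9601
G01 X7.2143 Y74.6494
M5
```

Machine Y-up, SVG Y-down with viewBox height 132.8049, so y_svg = 132.8049 − y_machine; X carries over. Every run uses S592, so all elements get stroke `#ff00ff` (score).

Run 1: The run is open, so emit a `<polyline>` with points (Y-flipped): 97.1428,115.7505 89.8151,120.9977 84.0343,118.0855 79.6429,109.2325 76.4834,96.6577 74.3983,82.5798 73.2302,69.2176 72.8215,58.7900 73.0149,53.5157.

Run 2: The run returns to its start, so emit a `<polygon>` with points (Y-flipped): 89.0304,3.5178 99.8722,13.6918 98.6777,28.5116 86.3462,36.8176 72.1638,32.3553 66.8100,18.4848 74.3164,5.6509.

Run 3: The run returns to its start, so emit a `<polygon>` with points (Y-flipped): 7.2143,58.1555 17.4822,58.1555 17.4822,103.8448 7.2143,103.8448.

<svg xmlns="http://www.w3.org/2000/svg" width="113.0615mm" height="132.8049mm" viewBox="0 0 113.0615 132.8049">
  <polyline points="97.1428,115.7505 89.8151,120.9977 84.0343,118.0855 79.6429,109.2325 76.4834,96.6577 74.3983,82.5798 73.2302,69.2176 72.8215,58.7900 73.0149,53.5157" fill="none" stroke="#ff00ff"/>
  <polygon points="89.0304,3.5178 99.8722,13.6918 98.6777,28.5116 86.3462,36.8176 72.1638,32.3553 66.8100,18.4848 74.3164,5.6509" fill="none" stroke="#ff00ff"/>
  <polygon points="7.2143,58.1555 17.4822,58.1555 17.4822,103.8448 7.2143,103.8448" fill="none" stroke="#ff00ff"/>
</svg>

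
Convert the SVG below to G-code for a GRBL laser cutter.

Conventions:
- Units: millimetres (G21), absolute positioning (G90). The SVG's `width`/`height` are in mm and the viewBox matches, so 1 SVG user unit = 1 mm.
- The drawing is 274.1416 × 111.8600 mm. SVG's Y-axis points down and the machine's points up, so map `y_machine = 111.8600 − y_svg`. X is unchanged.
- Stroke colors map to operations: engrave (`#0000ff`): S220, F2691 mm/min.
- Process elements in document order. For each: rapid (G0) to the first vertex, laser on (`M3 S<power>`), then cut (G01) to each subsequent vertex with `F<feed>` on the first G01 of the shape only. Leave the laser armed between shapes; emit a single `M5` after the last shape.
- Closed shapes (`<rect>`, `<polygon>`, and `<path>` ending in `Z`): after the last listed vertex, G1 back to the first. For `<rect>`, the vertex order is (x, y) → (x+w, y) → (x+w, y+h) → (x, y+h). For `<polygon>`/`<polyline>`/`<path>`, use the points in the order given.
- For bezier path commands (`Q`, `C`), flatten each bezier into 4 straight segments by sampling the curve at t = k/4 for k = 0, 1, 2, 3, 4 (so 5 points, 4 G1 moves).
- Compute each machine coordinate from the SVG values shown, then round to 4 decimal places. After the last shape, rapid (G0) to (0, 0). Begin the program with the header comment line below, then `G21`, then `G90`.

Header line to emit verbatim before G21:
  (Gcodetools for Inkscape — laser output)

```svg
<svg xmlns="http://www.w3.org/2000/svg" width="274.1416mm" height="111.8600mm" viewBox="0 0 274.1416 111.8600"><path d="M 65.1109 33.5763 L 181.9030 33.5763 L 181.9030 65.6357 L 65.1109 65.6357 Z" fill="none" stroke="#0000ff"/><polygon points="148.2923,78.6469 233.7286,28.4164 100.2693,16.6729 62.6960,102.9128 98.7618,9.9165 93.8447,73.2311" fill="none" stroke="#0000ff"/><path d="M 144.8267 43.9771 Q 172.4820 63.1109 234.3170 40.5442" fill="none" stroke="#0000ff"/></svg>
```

Since the viewBox matches the mm dimensions, user units are millimetres directly. The only transform is the Y-flip y_m = 111.8600 − y_svg.

Shape 1 is a rectangle drawn with `<path>`. Its stroke #0000ff means engrave at S220, F2691. After flipping Y the toolpath is (65.1109,78.2837) → (181.9030,78.2837) → (181.9030,46.2243) → (65.1109,46.2243) → (65.1109,78.2837), returning to the start.

Shape 2 is a closed polygon drawn with `<polygon>`. Its stroke #0000ff means engrave at S220, F2691. After flipping Y the toolpath is (148.2923,33.2131) → (233.7286,83.4436) → (100.2693,95.1871) → (62.6960,8.9472) → (98.7618,101.9435) → (93.8447,38.6289) → (148.2923,33.2131), returning to the start.

Shape 3 is a quadratic bezier drawn with `<path>`. Its stroke #0000ff means engrave at S220, F2691. After flipping Y the toolpath is (144.8267,67.8829) → (160.7906,60.9223) → (181.0269,59.1742) → (205.5357,62.6387) → (234.3170,71.3158).

(Gcodetools for Inkscape — laser output)
G21
G90
G0 X65.1109 Y78.2837
M3 S220
G01 X181.9030 Y78.2837 F2691
G01 X181.9030 Y46.2243
G01 X65.1109 Y46.2243
G01 X65.1109 Y78.2837
G0 X148.2923 Y33.2131
M3 S220
G01 X233.7286 Y83.4436 F2691
G01 X100.2693 Y95.1871
G01 X62.6960 Y8.9472
G01 X98.7618 Y101.9435
G01 X93.8447 Y38.6289
G01 X148.2923 Y33.2131
G0 X144.8267 Y67.8829
M3 S220
G01 X160.7906 Y60.9223 F2691
G01 X181.0269 Y59.1742
G01 X205.5357 Y62.6387
G01 X234.3170 Y71.3158
M5
G0 X0.0000 Y0.0000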